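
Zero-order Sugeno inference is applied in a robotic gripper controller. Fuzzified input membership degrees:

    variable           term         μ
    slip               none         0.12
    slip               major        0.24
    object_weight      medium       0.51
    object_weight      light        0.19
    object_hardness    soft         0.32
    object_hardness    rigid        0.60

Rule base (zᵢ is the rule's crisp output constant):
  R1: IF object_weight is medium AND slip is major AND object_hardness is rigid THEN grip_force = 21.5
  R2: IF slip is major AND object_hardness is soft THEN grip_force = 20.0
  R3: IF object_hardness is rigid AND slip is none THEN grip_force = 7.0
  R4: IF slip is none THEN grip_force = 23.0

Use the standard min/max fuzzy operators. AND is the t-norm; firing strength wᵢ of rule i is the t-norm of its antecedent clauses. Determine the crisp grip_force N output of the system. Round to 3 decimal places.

R1 (z=21.5): medium=0.51, major=0.24, rigid=0.60; AND[min(a, b)] → w = 0.24
R2 (z=20.0): major=0.24, soft=0.32; AND[min(a, b)] → w = 0.24
R3 (z=7.0): rigid=0.60, none=0.12; AND[min(a, b)] → w = 0.12
R4 (z=23.0): none=0.12 → w = 0.12
Weighted average = (0.24·21.5 + 0.24·20.0 + 0.12·7.0 + 0.12·23.0) / (0.24 + 0.24 + 0.12 + 0.12)
  = 13.5600 / 0.7200 = 18.833

18.833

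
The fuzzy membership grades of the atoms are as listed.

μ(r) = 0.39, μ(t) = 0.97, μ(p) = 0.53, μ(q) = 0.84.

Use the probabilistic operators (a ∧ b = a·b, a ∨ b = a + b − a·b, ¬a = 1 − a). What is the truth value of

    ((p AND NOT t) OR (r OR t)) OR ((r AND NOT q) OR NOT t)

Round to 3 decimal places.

NOT t = 1 − 0.9700 = 0.0300
p AND NOT t = a·b on (0.5300, 0.0300) = 0.0159
r OR t = a + b − a·b on (0.3900, 0.9700) = 0.9817
(p AND NOT t) OR (r OR t) = a + b − a·b on (0.0159, 0.9817) = 0.9820
NOT q = 1 − 0.8400 = 0.1600
r AND NOT q = a·b on (0.3900, 0.1600) = 0.0624
NOT t = 1 − 0.9700 = 0.0300
(r AND NOT q) OR NOT t = a + b − a·b on (0.0624, 0.0300) = 0.0905
((p AND NOT t) OR (r OR t)) OR ((r AND NOT q) OR NOT t) = a + b − a·b on (0.9820, 0.0905) = 0.9836

0.984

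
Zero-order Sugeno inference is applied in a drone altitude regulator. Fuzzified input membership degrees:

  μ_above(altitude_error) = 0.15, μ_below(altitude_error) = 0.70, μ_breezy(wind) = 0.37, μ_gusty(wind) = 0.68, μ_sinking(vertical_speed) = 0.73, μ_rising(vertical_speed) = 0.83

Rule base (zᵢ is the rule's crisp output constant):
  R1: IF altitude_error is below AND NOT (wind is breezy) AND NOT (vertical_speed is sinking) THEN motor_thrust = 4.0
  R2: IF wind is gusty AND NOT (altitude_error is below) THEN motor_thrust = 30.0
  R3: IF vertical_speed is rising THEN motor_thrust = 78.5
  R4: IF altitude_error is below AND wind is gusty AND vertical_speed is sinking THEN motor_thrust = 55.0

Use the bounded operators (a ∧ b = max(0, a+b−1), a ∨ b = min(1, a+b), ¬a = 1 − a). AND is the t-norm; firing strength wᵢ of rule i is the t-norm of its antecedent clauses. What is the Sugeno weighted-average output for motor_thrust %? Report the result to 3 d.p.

75.750

R1 (z=4.0): below=0.70, ¬breezy=1−0.37=0.63, ¬sinking=1−0.73=0.27; AND[max(0, a+b−1)] → w = 0.00
R2 (z=30.0): gusty=0.68, ¬below=1−0.70=0.30; AND[max(0, a+b−1)] → w = 0.00
R3 (z=78.5): rising=0.83 → w = 0.83
R4 (z=55.0): below=0.70, gusty=0.68, sinking=0.73; AND[max(0, a+b−1)] → w = 0.11
Weighted average = (0.00·4.0 + 0.00·30.0 + 0.83·78.5 + 0.11·55.0) / (0.00 + 0.00 + 0.83 + 0.11)
  = 71.2050 / 0.9400 = 75.750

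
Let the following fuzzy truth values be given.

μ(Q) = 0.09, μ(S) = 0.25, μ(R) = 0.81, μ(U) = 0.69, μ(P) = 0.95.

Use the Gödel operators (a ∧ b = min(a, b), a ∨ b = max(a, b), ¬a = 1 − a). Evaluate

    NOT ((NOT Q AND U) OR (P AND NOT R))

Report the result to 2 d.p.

0.31

NOT Q = 1 − 0.09 = 0.91
NOT Q AND U = min(a, b) on (0.91, 0.69) = 0.69
NOT R = 1 − 0.81 = 0.19
P AND NOT R = min(a, b) on (0.95, 0.19) = 0.19
(NOT Q AND U) OR (P AND NOT R) = max(a, b) on (0.69, 0.19) = 0.69
NOT ((NOT Q AND U) OR (P AND NOT R)) = 1 − 0.69 = 0.31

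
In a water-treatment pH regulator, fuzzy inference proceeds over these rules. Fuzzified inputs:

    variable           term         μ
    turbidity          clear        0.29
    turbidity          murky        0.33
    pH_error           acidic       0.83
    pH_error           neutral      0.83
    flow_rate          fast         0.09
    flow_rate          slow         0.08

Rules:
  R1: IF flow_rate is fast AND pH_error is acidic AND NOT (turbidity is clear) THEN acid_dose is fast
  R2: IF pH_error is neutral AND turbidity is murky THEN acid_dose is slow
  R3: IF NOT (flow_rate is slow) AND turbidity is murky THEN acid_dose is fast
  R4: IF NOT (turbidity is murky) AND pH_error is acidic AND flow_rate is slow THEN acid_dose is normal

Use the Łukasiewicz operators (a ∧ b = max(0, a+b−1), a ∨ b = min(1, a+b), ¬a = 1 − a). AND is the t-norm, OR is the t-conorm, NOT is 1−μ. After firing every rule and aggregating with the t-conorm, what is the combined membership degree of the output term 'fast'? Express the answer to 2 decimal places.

0.25

R1: fast=0.09, acidic=0.83, ¬clear=1−0.29=0.71; AND[max(0, a+b−1)] → w = 0.00
R2: neutral=0.83, murky=0.33; AND[max(0, a+b−1)] → w = 0.16
R3: ¬slow=1−0.08=0.92, murky=0.33; AND[max(0, a+b−1)] → w = 0.25
R4: ¬murky=1−0.33=0.67, acidic=0.83, slow=0.08; AND[max(0, a+b−1)] → w = 0.00
Rules with consequent 'fast': {R1, R3} → strengths 0.00, 0.25
Aggregate via t-conorm [min(1, a+b)]: 0.25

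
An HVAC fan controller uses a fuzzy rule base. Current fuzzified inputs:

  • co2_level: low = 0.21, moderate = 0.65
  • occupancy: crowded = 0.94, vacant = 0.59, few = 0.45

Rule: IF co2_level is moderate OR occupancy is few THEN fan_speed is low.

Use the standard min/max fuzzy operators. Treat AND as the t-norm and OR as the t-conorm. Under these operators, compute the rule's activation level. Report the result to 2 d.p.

0.65

firing strength: moderate=0.65, few=0.45; OR[max(a, b)] → w = 0.65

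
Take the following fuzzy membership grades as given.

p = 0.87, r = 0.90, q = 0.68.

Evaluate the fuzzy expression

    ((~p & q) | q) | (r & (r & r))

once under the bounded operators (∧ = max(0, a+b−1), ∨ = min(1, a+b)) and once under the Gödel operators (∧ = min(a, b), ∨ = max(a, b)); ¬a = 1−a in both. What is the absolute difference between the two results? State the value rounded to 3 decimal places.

0.100

Under bounded:
  ~p = 1 − 0.87 = 0.13
  ~p & q = max(0, a+b−1) on (0.13, 0.68) = 0.00
  (~p & q) | q = min(1, a+b) on (0.00, 0.68) = 0.68
  r & r = max(0, a+b−1) on (0.90, 0.90) = 0.80
  r & (r & r) = max(0, a+b−1) on (0.90, 0.80) = 0.70
  ((~p & q) | q) | (r & (r & r)) = min(1, a+b) on (0.68, 0.70) = 1.00
  → value = 1.0000
Under Gödel:
  ~p = 1 − 0.87 = 0.13
  ~p & q = min(a, b) on (0.13, 0.68) = 0.13
  (~p & q) | q = max(a, b) on (0.13, 0.68) = 0.68
  r & r = min(a, b) on (0.90, 0.90) = 0.90
  r & (r & r) = min(a, b) on (0.90, 0.90) = 0.90
  ((~p & q) | q) | (r & (r & r)) = max(a, b) on (0.68, 0.90) = 0.90
  → value = 0.9000
|1.0000 − 0.9000| = 0.100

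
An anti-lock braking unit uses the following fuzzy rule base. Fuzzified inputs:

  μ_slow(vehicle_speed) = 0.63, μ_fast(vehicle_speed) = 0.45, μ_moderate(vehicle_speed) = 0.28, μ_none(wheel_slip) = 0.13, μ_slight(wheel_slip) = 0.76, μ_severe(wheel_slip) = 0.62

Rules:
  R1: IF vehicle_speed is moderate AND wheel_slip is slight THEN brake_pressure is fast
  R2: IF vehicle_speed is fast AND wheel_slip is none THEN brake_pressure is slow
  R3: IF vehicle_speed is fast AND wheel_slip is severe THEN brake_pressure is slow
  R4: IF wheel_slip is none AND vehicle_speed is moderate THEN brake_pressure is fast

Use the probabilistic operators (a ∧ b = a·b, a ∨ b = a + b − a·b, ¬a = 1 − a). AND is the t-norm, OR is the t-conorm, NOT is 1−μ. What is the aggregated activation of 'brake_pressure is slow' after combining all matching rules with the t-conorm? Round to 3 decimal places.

0.321

R1: moderate=0.28, slight=0.76; AND[a·b] → w = 0.2128
R2: fast=0.45, none=0.13; AND[a·b] → w = 0.0585
R3: fast=0.45, severe=0.62; AND[a·b] → w = 0.2790
R4: none=0.13, moderate=0.28; AND[a·b] → w = 0.0364
Rules with consequent 'slow': {R2, R3} → strengths 0.0585, 0.2790
Aggregate via t-conorm [a + b − a·b]: 0.3212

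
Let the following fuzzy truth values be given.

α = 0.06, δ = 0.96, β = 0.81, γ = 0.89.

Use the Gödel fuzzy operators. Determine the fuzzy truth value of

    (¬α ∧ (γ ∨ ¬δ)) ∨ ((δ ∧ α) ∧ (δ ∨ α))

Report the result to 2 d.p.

¬α = 1 − 0.06 = 0.94
¬δ = 1 − 0.96 = 0.04
γ ∨ ¬δ = max(a, b) on (0.89, 0.04) = 0.89
¬α ∧ (γ ∨ ¬δ) = min(a, b) on (0.94, 0.89) = 0.89
δ ∧ α = min(a, b) on (0.96, 0.06) = 0.06
δ ∨ α = max(a, b) on (0.96, 0.06) = 0.96
(δ ∧ α) ∧ (δ ∨ α) = min(a, b) on (0.06, 0.96) = 0.06
(¬α ∧ (γ ∨ ¬δ)) ∨ ((δ ∧ α) ∧ (δ ∨ α)) = max(a, b) on (0.89, 0.06) = 0.89

0.89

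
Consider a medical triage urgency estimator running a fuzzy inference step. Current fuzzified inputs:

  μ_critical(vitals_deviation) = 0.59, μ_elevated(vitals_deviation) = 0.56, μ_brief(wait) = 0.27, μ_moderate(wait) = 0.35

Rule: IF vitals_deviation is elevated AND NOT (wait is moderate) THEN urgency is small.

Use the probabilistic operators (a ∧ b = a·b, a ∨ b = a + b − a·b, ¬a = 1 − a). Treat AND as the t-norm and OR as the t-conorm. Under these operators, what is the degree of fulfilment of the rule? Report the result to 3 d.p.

firing strength: elevated=0.56, ¬moderate=1−0.35=0.65; AND[a·b] → w = 0.3640

0.364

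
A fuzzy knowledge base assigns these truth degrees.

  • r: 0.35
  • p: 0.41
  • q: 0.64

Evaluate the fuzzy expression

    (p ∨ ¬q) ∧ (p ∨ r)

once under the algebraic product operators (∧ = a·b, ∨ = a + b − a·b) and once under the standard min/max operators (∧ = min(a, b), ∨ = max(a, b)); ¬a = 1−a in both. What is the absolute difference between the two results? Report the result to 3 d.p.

0.026

Under algebraic product:
  ¬q = 1 − 0.6400 = 0.3600
  p ∨ ¬q = a + b − a·b on (0.4100, 0.3600) = 0.6224
  p ∨ r = a + b − a·b on (0.4100, 0.3500) = 0.6165
  (p ∨ ¬q) ∧ (p ∨ r) = a·b on (0.6224, 0.6165) = 0.3837
  → value = 0.3837
Under standard min/max:
  ¬q = 1 − 0.64 = 0.36
  p ∨ ¬q = max(a, b) on (0.41, 0.36) = 0.41
  p ∨ r = max(a, b) on (0.41, 0.35) = 0.41
  (p ∨ ¬q) ∧ (p ∨ r) = min(a, b) on (0.41, 0.41) = 0.41
  → value = 0.4100
|0.3837 − 0.4100| = 0.026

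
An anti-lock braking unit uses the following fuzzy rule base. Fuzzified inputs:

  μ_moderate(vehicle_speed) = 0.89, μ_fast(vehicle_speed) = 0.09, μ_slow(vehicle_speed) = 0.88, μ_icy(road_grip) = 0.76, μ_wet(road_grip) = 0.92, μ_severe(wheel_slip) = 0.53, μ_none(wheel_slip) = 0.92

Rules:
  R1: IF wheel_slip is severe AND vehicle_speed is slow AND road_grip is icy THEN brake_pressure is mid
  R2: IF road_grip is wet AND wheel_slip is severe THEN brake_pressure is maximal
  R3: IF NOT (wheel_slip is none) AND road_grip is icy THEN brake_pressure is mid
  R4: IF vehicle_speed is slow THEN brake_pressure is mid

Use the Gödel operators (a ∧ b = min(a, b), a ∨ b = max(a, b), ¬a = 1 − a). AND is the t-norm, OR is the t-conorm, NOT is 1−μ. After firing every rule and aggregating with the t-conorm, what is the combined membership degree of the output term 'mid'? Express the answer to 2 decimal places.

0.88

R1: severe=0.53, slow=0.88, icy=0.76; AND[min(a, b)] → w = 0.53
R2: wet=0.92, severe=0.53; AND[min(a, b)] → w = 0.53
R3: ¬none=1−0.92=0.08, icy=0.76; AND[min(a, b)] → w = 0.08
R4: slow=0.88 → w = 0.88
Rules with consequent 'mid': {R1, R3, R4} → strengths 0.53, 0.08, 0.88
Aggregate via t-conorm [max(a, b)]: 0.88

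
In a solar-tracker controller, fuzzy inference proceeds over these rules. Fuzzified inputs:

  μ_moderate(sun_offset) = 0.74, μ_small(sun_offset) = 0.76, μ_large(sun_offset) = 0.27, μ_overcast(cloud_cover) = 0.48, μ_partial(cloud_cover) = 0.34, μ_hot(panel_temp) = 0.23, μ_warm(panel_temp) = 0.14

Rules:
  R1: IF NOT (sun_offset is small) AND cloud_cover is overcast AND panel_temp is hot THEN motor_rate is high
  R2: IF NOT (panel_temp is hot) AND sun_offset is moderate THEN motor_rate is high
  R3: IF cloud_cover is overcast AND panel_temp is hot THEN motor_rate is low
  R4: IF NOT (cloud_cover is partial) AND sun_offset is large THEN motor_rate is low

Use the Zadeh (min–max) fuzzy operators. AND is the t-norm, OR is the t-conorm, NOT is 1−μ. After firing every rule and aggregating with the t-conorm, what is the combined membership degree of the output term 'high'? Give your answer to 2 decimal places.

R1: ¬small=1−0.76=0.24, overcast=0.48, hot=0.23; AND[min(a, b)] → w = 0.23
R2: ¬hot=1−0.23=0.77, moderate=0.74; AND[min(a, b)] → w = 0.74
R3: overcast=0.48, hot=0.23; AND[min(a, b)] → w = 0.23
R4: ¬partial=1−0.34=0.66, large=0.27; AND[min(a, b)] → w = 0.27
Rules with consequent 'high': {R1, R2} → strengths 0.23, 0.74
Aggregate via t-conorm [max(a, b)]: 0.74

0.74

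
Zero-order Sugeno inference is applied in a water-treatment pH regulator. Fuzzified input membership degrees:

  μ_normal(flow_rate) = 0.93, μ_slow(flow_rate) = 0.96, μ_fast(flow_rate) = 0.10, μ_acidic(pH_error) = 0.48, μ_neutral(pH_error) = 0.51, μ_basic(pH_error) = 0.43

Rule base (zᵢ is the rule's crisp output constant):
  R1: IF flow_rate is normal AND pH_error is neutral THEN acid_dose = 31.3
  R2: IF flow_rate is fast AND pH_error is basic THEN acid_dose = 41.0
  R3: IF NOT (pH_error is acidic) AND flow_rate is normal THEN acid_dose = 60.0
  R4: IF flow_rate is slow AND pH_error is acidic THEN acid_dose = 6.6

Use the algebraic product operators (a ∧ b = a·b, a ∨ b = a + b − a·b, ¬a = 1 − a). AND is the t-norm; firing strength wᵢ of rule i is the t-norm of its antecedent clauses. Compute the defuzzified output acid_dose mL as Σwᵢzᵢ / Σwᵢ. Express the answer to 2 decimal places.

33.29

R1 (z=31.3): normal=0.93, neutral=0.51; AND[a·b] → w = 0.4743
R2 (z=41.0): fast=0.10, basic=0.43; AND[a·b] → w = 0.0430
R3 (z=60.0): ¬acidic=1−0.48=0.52, normal=0.93; AND[a·b] → w = 0.4836
R4 (z=6.6): slow=0.96, acidic=0.48; AND[a·b] → w = 0.4608
Weighted average = (0.4743·31.3 + 0.0430·41.0 + 0.4836·60.0 + 0.4608·6.6) / (0.4743 + 0.0430 + 0.4836 + 0.4608)
  = 48.6659 / 1.4617 = 33.29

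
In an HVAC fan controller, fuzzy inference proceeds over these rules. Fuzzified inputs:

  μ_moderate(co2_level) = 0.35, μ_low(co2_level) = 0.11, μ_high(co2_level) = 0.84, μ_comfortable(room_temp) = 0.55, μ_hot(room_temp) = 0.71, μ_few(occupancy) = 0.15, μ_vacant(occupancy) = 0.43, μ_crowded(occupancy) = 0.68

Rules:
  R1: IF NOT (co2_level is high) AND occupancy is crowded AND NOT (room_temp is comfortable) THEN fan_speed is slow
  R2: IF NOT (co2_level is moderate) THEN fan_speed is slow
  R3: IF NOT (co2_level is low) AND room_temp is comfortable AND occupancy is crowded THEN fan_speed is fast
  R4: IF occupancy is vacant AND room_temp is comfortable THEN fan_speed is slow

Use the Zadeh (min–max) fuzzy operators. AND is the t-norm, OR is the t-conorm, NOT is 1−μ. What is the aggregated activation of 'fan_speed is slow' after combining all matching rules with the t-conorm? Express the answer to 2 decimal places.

R1: ¬high=1−0.84=0.16, crowded=0.68, ¬comfortable=1−0.55=0.45; AND[min(a, b)] → w = 0.16
R2: ¬moderate=1−0.35=0.65 → w = 0.65
R3: ¬low=1−0.11=0.89, comfortable=0.55, crowded=0.68; AND[min(a, b)] → w = 0.55
R4: vacant=0.43, comfortable=0.55; AND[min(a, b)] → w = 0.43
Rules with consequent 'slow': {R1, R2, R4} → strengths 0.16, 0.65, 0.43
Aggregate via t-conorm [max(a, b)]: 0.65

0.65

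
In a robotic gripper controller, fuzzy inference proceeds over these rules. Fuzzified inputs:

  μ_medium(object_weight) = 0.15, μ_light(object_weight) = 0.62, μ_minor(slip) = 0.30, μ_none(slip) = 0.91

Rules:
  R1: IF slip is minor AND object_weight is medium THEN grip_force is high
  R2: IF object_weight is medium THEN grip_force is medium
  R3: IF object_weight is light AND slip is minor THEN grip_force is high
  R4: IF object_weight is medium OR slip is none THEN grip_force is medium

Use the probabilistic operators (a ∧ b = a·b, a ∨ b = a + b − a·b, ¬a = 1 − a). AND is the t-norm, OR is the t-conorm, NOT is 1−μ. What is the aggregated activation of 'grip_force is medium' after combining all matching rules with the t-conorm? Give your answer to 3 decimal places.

0.935

R1: minor=0.30, medium=0.15; AND[a·b] → w = 0.0450
R2: medium=0.15 → w = 0.1500
R3: light=0.62, minor=0.30; AND[a·b] → w = 0.1860
R4: medium=0.15, none=0.91; OR[a + b − a·b] → w = 0.9235
Rules with consequent 'medium': {R2, R4} → strengths 0.1500, 0.9235
Aggregate via t-conorm [a + b − a·b]: 0.9350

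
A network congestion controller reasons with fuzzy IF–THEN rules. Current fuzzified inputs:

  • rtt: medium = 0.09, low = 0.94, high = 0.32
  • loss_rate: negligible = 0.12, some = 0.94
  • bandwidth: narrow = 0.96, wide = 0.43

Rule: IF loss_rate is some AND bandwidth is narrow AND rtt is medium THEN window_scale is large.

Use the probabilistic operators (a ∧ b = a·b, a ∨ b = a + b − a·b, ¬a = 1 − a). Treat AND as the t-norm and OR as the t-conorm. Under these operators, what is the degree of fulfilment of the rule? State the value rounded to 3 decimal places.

0.081

firing strength: some=0.94, narrow=0.96, medium=0.09; AND[a·b] → w = 0.0812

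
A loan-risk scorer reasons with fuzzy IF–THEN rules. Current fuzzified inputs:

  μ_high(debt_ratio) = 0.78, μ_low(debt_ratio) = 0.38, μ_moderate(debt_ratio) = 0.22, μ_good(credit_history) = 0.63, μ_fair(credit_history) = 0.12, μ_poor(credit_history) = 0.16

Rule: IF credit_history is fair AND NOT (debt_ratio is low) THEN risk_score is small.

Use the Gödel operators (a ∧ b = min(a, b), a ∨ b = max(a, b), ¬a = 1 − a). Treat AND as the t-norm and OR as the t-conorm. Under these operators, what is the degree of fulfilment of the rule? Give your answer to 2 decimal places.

0.12

firing strength: fair=0.12, ¬low=1−0.38=0.62; AND[min(a, b)] → w = 0.12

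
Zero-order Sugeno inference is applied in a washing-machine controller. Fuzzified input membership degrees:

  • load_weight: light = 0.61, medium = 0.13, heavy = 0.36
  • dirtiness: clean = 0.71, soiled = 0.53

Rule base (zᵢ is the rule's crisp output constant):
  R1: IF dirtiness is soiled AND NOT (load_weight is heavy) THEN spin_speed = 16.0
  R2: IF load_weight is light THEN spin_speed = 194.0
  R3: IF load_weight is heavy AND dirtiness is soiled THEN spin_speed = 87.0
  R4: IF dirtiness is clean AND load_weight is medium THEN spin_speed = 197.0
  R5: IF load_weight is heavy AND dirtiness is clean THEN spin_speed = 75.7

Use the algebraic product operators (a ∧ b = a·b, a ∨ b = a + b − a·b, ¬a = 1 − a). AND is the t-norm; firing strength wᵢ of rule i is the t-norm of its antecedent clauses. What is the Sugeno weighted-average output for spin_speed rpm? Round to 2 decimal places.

R1 (z=16.0): soiled=0.53, ¬heavy=1−0.36=0.64; AND[a·b] → w = 0.3392
R2 (z=194.0): light=0.61 → w = 0.6100
R3 (z=87.0): heavy=0.36, soiled=0.53; AND[a·b] → w = 0.1908
R4 (z=197.0): clean=0.71, medium=0.13; AND[a·b] → w = 0.0923
R5 (z=75.7): heavy=0.36, clean=0.71; AND[a·b] → w = 0.2556
Weighted average = (0.3392·16.0 + 0.6100·194.0 + 0.1908·87.0 + 0.0923·197.0 + 0.2556·75.7) / (0.3392 + 0.6100 + 0.1908 + 0.0923 + 0.2556)
  = 177.8988 / 1.4879 = 119.56

119.56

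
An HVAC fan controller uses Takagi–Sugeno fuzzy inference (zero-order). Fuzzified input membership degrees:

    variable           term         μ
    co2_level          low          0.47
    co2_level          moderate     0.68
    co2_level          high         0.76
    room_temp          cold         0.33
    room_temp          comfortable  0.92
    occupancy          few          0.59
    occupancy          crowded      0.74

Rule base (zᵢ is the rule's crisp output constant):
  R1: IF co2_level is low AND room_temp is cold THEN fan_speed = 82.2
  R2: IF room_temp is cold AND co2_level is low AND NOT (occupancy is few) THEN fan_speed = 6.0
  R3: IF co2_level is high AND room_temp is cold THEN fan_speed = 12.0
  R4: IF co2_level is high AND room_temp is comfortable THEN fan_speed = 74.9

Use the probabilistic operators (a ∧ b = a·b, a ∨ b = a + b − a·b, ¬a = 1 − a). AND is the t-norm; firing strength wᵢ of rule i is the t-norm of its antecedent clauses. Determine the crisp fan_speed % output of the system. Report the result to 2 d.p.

58.62

R1 (z=82.2): low=0.47, cold=0.33; AND[a·b] → w = 0.1551
R2 (z=6.0): cold=0.33, low=0.47, ¬few=1−0.59=0.41; AND[a·b] → w = 0.0636
R3 (z=12.0): high=0.76, cold=0.33; AND[a·b] → w = 0.2508
R4 (z=74.9): high=0.76, comfortable=0.92; AND[a·b] → w = 0.6992
Weighted average = (0.1551·82.2 + 0.0636·6.0 + 0.2508·12.0 + 0.6992·74.9) / (0.1551 + 0.0636 + 0.2508 + 0.6992)
  = 68.5104 / 1.1687 = 58.62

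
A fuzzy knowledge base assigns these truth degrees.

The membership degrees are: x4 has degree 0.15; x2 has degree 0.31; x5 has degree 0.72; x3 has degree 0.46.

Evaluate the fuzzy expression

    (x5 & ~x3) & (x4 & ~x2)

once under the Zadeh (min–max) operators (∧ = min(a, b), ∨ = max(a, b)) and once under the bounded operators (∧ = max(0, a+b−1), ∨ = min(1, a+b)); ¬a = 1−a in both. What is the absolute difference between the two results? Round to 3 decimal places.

Under Zadeh (min–max):
  ~x3 = 1 − 0.46 = 0.54
  x5 & ~x3 = min(a, b) on (0.72, 0.54) = 0.54
  ~x2 = 1 − 0.31 = 0.69
  x4 & ~x2 = min(a, b) on (0.15, 0.69) = 0.15
  (x5 & ~x3) & (x4 & ~x2) = min(a, b) on (0.54, 0.15) = 0.15
  → value = 0.1500
Under bounded:
  ~x3 = 1 − 0.46 = 0.54
  x5 & ~x3 = max(0, a+b−1) on (0.72, 0.54) = 0.26
  ~x2 = 1 − 0.31 = 0.69
  x4 & ~x2 = max(0, a+b−1) on (0.15, 0.69) = 0.00
  (x5 & ~x3) & (x4 & ~x2) = max(0, a+b−1) on (0.26, 0.00) = 0.00
  → value = 0.0000
|0.1500 − 0.0000| = 0.150

0.150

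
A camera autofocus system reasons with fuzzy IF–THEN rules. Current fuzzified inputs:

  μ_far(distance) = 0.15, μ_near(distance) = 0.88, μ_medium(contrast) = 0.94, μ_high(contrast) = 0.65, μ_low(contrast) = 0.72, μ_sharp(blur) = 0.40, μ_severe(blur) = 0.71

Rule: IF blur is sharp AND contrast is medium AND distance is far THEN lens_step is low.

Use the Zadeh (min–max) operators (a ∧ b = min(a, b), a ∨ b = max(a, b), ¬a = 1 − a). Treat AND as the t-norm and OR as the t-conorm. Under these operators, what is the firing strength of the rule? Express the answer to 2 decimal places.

0.15

firing strength: sharp=0.40, medium=0.94, far=0.15; AND[min(a, b)] → w = 0.15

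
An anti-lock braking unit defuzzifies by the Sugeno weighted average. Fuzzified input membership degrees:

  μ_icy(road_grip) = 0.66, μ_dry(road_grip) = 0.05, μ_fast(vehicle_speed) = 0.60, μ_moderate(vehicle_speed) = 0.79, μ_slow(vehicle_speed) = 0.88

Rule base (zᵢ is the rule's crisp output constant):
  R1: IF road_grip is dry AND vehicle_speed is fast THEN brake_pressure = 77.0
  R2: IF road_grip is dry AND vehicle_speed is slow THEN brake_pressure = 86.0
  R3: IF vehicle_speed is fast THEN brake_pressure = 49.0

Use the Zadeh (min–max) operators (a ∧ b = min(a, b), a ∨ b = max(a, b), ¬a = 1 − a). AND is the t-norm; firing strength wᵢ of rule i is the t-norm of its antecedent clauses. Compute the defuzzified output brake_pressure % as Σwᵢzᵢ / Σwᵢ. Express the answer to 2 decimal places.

R1 (z=77.0): dry=0.05, fast=0.60; AND[min(a, b)] → w = 0.05
R2 (z=86.0): dry=0.05, slow=0.88; AND[min(a, b)] → w = 0.05
R3 (z=49.0): fast=0.60 → w = 0.60
Weighted average = (0.05·77.0 + 0.05·86.0 + 0.60·49.0) / (0.05 + 0.05 + 0.60)
  = 37.5500 / 0.7000 = 53.64

53.64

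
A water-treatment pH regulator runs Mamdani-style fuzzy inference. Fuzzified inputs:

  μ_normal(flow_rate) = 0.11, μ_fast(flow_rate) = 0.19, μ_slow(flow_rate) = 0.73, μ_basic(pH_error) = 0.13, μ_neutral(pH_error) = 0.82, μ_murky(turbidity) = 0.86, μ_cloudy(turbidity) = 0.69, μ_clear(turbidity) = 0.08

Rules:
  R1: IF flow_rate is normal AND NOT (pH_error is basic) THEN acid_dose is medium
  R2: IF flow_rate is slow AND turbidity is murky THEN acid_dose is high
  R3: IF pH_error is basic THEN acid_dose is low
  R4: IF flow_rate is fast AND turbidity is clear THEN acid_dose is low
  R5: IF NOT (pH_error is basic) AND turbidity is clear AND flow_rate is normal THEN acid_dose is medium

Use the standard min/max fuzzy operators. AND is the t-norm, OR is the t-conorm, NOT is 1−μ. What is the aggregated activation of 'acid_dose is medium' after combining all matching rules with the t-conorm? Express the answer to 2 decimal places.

0.11

R1: normal=0.11, ¬basic=1−0.13=0.87; AND[min(a, b)] → w = 0.11
R2: slow=0.73, murky=0.86; AND[min(a, b)] → w = 0.73
R3: basic=0.13 → w = 0.13
R4: fast=0.19, clear=0.08; AND[min(a, b)] → w = 0.08
R5: ¬basic=1−0.13=0.87, clear=0.08, normal=0.11; AND[min(a, b)] → w = 0.08
Rules with consequent 'medium': {R1, R5} → strengths 0.11, 0.08
Aggregate via t-conorm [max(a, b)]: 0.11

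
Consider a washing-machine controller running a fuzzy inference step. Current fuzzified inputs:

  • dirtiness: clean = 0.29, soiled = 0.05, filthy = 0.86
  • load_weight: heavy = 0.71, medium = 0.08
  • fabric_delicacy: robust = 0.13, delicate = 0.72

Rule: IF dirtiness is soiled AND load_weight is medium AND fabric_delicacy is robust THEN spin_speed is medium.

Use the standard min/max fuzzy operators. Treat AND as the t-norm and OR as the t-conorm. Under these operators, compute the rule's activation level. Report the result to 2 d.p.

firing strength: soiled=0.05, medium=0.08, robust=0.13; AND[min(a, b)] → w = 0.05

0.05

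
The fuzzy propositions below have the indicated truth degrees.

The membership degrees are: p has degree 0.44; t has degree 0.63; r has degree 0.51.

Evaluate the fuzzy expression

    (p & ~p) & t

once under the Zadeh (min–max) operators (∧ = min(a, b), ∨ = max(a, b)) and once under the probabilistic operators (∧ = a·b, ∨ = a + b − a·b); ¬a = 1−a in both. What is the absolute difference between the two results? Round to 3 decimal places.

Under Zadeh (min–max):
  ~p = 1 − 0.44 = 0.56
  p & ~p = min(a, b) on (0.44, 0.56) = 0.44
  (p & ~p) & t = min(a, b) on (0.44, 0.63) = 0.44
  → value = 0.4400
Under probabilistic:
  ~p = 1 − 0.4400 = 0.5600
  p & ~p = a·b on (0.4400, 0.5600) = 0.2464
  (p & ~p) & t = a·b on (0.2464, 0.6300) = 0.1552
  → value = 0.1552
|0.4400 − 0.1552| = 0.285

0.285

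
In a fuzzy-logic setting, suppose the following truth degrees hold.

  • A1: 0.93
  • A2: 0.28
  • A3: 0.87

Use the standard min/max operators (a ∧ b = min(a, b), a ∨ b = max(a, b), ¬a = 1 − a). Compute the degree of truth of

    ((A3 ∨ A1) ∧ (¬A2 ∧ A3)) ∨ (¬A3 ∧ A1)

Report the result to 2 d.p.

A3 ∨ A1 = max(a, b) on (0.87, 0.93) = 0.93
¬A2 = 1 − 0.28 = 0.72
¬A2 ∧ A3 = min(a, b) on (0.72, 0.87) = 0.72
(A3 ∨ A1) ∧ (¬A2 ∧ A3) = min(a, b) on (0.93, 0.72) = 0.72
¬A3 = 1 − 0.87 = 0.13
¬A3 ∧ A1 = min(a, b) on (0.13, 0.93) = 0.13
((A3 ∨ A1) ∧ (¬A2 ∧ A3)) ∨ (¬A3 ∧ A1) = max(a, b) on (0.72, 0.13) = 0.72

0.72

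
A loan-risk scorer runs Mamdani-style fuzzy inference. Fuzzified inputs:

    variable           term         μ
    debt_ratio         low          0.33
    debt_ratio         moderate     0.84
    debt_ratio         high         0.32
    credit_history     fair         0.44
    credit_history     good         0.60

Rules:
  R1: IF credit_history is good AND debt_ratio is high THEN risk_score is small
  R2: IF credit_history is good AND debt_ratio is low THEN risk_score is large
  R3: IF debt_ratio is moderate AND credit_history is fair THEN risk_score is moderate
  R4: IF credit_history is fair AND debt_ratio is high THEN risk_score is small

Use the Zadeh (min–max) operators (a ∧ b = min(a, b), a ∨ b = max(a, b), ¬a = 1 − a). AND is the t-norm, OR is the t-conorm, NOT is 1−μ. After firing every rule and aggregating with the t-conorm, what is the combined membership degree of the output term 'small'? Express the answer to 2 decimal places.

R1: good=0.60, high=0.32; AND[min(a, b)] → w = 0.32
R2: good=0.60, low=0.33; AND[min(a, b)] → w = 0.33
R3: moderate=0.84, fair=0.44; AND[min(a, b)] → w = 0.44
R4: fair=0.44, high=0.32; AND[min(a, b)] → w = 0.32
Rules with consequent 'small': {R1, R4} → strengths 0.32, 0.32
Aggregate via t-conorm [max(a, b)]: 0.32

0.32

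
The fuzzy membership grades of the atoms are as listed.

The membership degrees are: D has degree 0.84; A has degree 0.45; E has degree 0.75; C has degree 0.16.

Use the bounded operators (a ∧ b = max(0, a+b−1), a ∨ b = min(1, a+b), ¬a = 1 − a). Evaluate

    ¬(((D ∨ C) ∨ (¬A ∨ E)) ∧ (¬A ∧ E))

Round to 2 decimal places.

D ∨ C = min(1, a+b) on (0.84, 0.16) = 1.00
¬A = 1 − 0.45 = 0.55
¬A ∨ E = min(1, a+b) on (0.55, 0.75) = 1.00
(D ∨ C) ∨ (¬A ∨ E) = min(1, a+b) on (1.00, 1.00) = 1.00
¬A = 1 − 0.45 = 0.55
¬A ∧ E = max(0, a+b−1) on (0.55, 0.75) = 0.30
((D ∨ C) ∨ (¬A ∨ E)) ∧ (¬A ∧ E) = max(0, a+b−1) on (1.00, 0.30) = 0.30
¬(((D ∨ C) ∨ (¬A ∨ E)) ∧ (¬A ∧ E)) = 1 − 0.30 = 0.70

0.70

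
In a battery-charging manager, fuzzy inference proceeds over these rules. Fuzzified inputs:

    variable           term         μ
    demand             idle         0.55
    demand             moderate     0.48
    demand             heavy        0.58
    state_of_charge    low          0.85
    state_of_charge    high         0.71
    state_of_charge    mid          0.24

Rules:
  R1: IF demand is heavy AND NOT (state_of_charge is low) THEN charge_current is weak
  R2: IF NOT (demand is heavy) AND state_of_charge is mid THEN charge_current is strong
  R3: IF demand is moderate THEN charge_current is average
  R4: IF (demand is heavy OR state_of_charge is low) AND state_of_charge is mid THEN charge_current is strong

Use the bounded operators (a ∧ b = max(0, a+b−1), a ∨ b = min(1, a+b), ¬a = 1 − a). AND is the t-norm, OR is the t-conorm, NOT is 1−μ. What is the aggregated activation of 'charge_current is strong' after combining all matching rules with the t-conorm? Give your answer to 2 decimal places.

R1: heavy=0.58, ¬low=1−0.85=0.15; AND[max(0, a+b−1)] → w = 0.00
R2: ¬heavy=1−0.58=0.42, mid=0.24; AND[max(0, a+b−1)] → w = 0.00
R3: moderate=0.48 → w = 0.48
R4: (heavy=0.58 OR low=0.85) = 1.00; AND[max(0, a+b−1)] with mid=0.24 → w = 0.24
Rules with consequent 'strong': {R2, R4} → strengths 0.00, 0.24
Aggregate via t-conorm [min(1, a+b)]: 0.24

0.24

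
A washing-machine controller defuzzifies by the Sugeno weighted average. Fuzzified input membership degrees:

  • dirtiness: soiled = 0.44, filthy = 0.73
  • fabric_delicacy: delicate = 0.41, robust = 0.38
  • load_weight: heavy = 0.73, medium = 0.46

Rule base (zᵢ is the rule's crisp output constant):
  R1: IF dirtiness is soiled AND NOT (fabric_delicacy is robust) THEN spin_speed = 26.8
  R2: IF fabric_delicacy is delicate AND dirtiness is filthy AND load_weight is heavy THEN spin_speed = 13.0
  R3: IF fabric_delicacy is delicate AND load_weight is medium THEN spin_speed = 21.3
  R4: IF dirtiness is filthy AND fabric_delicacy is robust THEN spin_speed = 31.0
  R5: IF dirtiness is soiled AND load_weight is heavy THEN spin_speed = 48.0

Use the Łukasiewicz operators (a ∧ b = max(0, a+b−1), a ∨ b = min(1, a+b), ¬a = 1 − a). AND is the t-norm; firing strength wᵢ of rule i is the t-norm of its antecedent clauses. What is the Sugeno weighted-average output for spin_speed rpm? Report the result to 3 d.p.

38.759

R1 (z=26.8): soiled=0.44, ¬robust=1−0.38=0.62; AND[max(0, a+b−1)] → w = 0.06
R2 (z=13.0): delicate=0.41, filthy=0.73, heavy=0.73; AND[max(0, a+b−1)] → w = 0.00
R3 (z=21.3): delicate=0.41, medium=0.46; AND[max(0, a+b−1)] → w = 0.00
R4 (z=31.0): filthy=0.73, robust=0.38; AND[max(0, a+b−1)] → w = 0.11
R5 (z=48.0): soiled=0.44, heavy=0.73; AND[max(0, a+b−1)] → w = 0.17
Weighted average = (0.06·26.8 + 0.00·13.0 + 0.00·21.3 + 0.11·31.0 + 0.17·48.0) / (0.06 + 0.00 + 0.00 + 0.11 + 0.17)
  = 13.1780 / 0.3400 = 38.759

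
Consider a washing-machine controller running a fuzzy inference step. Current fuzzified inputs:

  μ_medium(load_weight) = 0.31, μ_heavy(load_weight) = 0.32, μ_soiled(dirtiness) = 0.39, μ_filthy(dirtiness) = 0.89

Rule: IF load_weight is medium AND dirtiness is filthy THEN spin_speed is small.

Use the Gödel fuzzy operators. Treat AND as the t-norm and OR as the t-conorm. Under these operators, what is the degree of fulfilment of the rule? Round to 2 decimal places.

0.31

firing strength: medium=0.31, filthy=0.89; AND[min(a, b)] → w = 0.31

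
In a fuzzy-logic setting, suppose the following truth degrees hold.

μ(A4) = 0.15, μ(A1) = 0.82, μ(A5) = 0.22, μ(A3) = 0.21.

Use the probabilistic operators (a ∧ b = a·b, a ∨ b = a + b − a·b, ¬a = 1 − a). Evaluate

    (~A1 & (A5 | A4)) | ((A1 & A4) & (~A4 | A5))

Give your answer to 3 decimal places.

~A1 = 1 − 0.8200 = 0.1800
A5 | A4 = a + b − a·b on (0.2200, 0.1500) = 0.3370
~A1 & (A5 | A4) = a·b on (0.1800, 0.3370) = 0.0607
A1 & A4 = a·b on (0.8200, 0.1500) = 0.1230
~A4 = 1 − 0.1500 = 0.8500
~A4 | A5 = a + b − a·b on (0.8500, 0.2200) = 0.8830
(A1 & A4) & (~A4 | A5) = a·b on (0.1230, 0.8830) = 0.1086
(~A1 & (A5 | A4)) | ((A1 & A4) & (~A4 | A5)) = a + b − a·b on (0.0607, 0.1086) = 0.1627

0.163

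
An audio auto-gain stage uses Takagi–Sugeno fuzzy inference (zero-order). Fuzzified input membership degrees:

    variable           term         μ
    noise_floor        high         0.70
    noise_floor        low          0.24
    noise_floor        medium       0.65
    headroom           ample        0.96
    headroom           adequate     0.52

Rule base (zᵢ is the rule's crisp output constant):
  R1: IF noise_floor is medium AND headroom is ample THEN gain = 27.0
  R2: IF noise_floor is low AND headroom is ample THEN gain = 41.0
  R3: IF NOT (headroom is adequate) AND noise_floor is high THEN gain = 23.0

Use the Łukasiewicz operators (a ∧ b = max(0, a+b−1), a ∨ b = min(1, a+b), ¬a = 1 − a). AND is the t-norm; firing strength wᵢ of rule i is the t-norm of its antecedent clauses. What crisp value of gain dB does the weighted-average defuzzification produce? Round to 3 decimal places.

R1 (z=27.0): medium=0.65, ample=0.96; AND[max(0, a+b−1)] → w = 0.61
R2 (z=41.0): low=0.24, ample=0.96; AND[max(0, a+b−1)] → w = 0.20
R3 (z=23.0): ¬adequate=1−0.52=0.48, high=0.70; AND[max(0, a+b−1)] → w = 0.18
Weighted average = (0.61·27.0 + 0.20·41.0 + 0.18·23.0) / (0.61 + 0.20 + 0.18)
  = 28.8100 / 0.9900 = 29.101

29.101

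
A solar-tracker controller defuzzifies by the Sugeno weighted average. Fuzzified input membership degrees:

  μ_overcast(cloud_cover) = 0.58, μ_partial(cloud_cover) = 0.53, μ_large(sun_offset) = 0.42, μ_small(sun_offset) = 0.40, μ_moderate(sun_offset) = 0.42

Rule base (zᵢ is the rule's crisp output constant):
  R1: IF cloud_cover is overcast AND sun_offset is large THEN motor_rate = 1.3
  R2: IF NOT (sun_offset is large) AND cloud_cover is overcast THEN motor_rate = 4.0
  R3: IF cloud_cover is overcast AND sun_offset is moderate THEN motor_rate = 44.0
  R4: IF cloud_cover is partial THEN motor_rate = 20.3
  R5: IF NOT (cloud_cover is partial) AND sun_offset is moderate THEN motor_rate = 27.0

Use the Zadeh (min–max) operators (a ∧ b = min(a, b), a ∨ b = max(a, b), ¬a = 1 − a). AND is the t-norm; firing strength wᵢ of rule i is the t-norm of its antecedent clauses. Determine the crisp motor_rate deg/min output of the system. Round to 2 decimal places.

18.33

R1 (z=1.3): overcast=0.58, large=0.42; AND[min(a, b)] → w = 0.42
R2 (z=4.0): ¬large=1−0.42=0.58, overcast=0.58; AND[min(a, b)] → w = 0.58
R3 (z=44.0): overcast=0.58, moderate=0.42; AND[min(a, b)] → w = 0.42
R4 (z=20.3): partial=0.53 → w = 0.53
R5 (z=27.0): ¬partial=1−0.53=0.47, moderate=0.42; AND[min(a, b)] → w = 0.42
Weighted average = (0.42·1.3 + 0.58·4.0 + 0.42·44.0 + 0.53·20.3 + 0.42·27.0) / (0.42 + 0.58 + 0.42 + 0.53 + 0.42)
  = 43.4450 / 2.3700 = 18.33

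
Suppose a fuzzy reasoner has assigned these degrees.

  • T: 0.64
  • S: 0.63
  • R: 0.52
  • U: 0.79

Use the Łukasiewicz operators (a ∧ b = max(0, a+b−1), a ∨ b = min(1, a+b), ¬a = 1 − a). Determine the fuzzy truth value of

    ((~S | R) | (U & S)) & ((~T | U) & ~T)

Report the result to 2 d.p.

0.36

~S = 1 − 0.63 = 0.37
~S | R = min(1, a+b) on (0.37, 0.52) = 0.89
U & S = max(0, a+b−1) on (0.79, 0.63) = 0.42
(~S | R) | (U & S) = min(1, a+b) on (0.89, 0.42) = 1.00
~T = 1 − 0.64 = 0.36
~T | U = min(1, a+b) on (0.36, 0.79) = 1.00
~T = 1 − 0.64 = 0.36
(~T | U) & ~T = max(0, a+b−1) on (1.00, 0.36) = 0.36
((~S | R) | (U & S)) & ((~T | U) & ~T) = max(0, a+b−1) on (1.00, 0.36) = 0.36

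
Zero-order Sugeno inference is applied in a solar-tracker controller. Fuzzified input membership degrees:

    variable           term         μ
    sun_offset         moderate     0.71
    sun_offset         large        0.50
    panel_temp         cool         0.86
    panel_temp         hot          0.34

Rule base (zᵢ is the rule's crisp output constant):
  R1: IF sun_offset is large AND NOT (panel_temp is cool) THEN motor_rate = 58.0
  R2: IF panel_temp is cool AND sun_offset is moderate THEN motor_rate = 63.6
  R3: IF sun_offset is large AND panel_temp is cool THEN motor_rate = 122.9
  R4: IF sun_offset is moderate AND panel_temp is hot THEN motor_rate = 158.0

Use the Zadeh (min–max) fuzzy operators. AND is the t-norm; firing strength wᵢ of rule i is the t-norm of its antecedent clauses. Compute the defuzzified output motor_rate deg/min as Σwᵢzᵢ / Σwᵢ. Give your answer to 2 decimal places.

R1 (z=58.0): large=0.50, ¬cool=1−0.86=0.14; AND[min(a, b)] → w = 0.14
R2 (z=63.6): cool=0.86, moderate=0.71; AND[min(a, b)] → w = 0.71
R3 (z=122.9): large=0.50, cool=0.86; AND[min(a, b)] → w = 0.50
R4 (z=158.0): moderate=0.71, hot=0.34; AND[min(a, b)] → w = 0.34
Weighted average = (0.14·58.0 + 0.71·63.6 + 0.50·122.9 + 0.34·158.0) / (0.14 + 0.71 + 0.50 + 0.34)
  = 168.4460 / 1.6900 = 99.67

99.67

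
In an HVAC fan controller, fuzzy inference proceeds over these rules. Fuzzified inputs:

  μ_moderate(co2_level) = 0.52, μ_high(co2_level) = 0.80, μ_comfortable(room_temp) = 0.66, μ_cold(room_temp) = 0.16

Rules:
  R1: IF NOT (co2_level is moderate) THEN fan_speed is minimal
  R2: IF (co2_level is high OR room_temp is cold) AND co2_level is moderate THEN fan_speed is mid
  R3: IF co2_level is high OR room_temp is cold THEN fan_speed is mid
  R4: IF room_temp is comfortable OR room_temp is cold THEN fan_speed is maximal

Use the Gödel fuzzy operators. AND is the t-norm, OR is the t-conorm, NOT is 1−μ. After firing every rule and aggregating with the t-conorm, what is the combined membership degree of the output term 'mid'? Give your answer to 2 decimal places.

R1: ¬moderate=1−0.52=0.48 → w = 0.48
R2: (high=0.80 OR cold=0.16) = 0.80; AND[min(a, b)] with moderate=0.52 → w = 0.52
R3: high=0.80, cold=0.16; OR[max(a, b)] → w = 0.80
R4: comfortable=0.66, cold=0.16; OR[max(a, b)] → w = 0.66
Rules with consequent 'mid': {R2, R3} → strengths 0.52, 0.80
Aggregate via t-conorm [max(a, b)]: 0.80

0.80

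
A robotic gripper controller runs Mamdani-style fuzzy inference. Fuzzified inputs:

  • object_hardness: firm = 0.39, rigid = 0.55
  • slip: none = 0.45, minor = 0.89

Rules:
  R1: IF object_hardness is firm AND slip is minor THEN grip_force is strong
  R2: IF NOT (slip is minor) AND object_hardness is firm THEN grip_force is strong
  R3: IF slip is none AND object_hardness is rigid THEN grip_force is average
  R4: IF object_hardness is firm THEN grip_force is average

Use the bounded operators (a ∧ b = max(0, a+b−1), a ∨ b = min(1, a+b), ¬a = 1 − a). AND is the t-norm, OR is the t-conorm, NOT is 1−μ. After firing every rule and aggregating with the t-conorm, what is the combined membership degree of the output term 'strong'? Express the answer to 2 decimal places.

0.28

R1: firm=0.39, minor=0.89; AND[max(0, a+b−1)] → w = 0.28
R2: ¬minor=1−0.89=0.11, firm=0.39; AND[max(0, a+b−1)] → w = 0.00
R3: none=0.45, rigid=0.55; AND[max(0, a+b−1)] → w = 0.00
R4: firm=0.39 → w = 0.39
Rules with consequent 'strong': {R1, R2} → strengths 0.28, 0.00
Aggregate via t-conorm [min(1, a+b)]: 0.28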